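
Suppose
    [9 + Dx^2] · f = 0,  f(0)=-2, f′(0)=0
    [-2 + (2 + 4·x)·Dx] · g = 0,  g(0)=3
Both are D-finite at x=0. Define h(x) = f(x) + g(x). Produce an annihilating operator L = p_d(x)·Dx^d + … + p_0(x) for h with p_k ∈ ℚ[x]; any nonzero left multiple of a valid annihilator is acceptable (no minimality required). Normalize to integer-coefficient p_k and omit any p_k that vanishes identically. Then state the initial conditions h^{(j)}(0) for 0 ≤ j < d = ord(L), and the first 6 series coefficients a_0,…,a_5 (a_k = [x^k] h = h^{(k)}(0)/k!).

L = (-54 - 162·x - 162·x^2) + (36 + 234·x + 486·x^2 + 324·x^3)·Dx + (-6 - 18·x - 18·x^2)·Dx^2 + (4 + 26·x + 54·x^2 + 36·x^3)·Dx^3  (order 3).
h: a_k = 1, 3, 15/2, 3/2, -69/8, 21/8, …
ICs: h(0) = 1, h′(0) = 3, h′′(0) = 15.

f: a_k = -2, 0, 9, 0, -27/4, 0, …
g: a_k = 3, 3, -3/2, 3/2, -15/8, 21/8, …
Sum ⇒ L₀ = lclm(L_f,L_g) in ℚ(x)⟨Dx⟩.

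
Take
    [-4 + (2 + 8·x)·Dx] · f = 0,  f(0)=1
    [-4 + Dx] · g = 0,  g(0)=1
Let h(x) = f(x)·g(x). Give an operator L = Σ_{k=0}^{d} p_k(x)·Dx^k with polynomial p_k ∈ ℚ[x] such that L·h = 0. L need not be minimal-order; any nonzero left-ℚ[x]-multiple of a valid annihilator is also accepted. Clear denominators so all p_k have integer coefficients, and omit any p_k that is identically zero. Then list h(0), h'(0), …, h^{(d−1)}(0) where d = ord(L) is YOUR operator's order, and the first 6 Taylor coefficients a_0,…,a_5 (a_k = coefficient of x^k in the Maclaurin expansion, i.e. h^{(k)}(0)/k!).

f: a_k = 1, 2, -2, 4, -10, 28, …
g: a_k = 1, 4, 8, 32/3, 32/3, 128/15, …
f·g: L₀ = L_f ⊗_s L_g, ord ≤ 1·1.
L = (-6 - 16·x) + (1 + 4·x)·Dx  (order 1).
h: a_k = 1, 6, 14, 68/3, 22, 428/15, …
ICs: h(0) = 1.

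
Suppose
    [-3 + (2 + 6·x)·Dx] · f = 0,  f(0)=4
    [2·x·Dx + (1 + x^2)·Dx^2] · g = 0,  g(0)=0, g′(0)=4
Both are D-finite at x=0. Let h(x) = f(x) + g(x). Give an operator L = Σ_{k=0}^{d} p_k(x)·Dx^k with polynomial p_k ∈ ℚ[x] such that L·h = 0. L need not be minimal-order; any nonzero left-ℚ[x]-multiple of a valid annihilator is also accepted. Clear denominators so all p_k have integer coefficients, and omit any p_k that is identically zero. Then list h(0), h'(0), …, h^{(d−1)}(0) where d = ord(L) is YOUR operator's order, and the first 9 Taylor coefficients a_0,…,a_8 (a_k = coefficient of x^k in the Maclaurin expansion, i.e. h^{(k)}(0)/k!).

f: a_k = 4, 6, -9/2, 27/4, -405/32, 1701/64, -15309/256, 72171/512, -2814669/8192, …
g: a_k = 0, 4, 0, -4/3, 0, 4/5, 0, -4/7, 0, …
L₀ := lclm(L_f,L_g); ord L₀ ≤ 1+2.
L = (-12 - 90·x + 36·x^2 + 54·x^3)·Dx + (-35 - 48·x - 102·x^2 + 144·x^3 + 189·x^4)·Dx^2 + (-6 - 10·x + 36·x^2 + 44·x^3 + 42·x^4 + 54·x^5)·Dx^3  (order 3).
h: a_k = 4, 10, -9/2, 65/12, -405/32, 8761/320, -15309/256, 503149/3584, -2814669/8192, …
ICs: h(0) = 4, h′(0) = 10, h′′(0) = -9.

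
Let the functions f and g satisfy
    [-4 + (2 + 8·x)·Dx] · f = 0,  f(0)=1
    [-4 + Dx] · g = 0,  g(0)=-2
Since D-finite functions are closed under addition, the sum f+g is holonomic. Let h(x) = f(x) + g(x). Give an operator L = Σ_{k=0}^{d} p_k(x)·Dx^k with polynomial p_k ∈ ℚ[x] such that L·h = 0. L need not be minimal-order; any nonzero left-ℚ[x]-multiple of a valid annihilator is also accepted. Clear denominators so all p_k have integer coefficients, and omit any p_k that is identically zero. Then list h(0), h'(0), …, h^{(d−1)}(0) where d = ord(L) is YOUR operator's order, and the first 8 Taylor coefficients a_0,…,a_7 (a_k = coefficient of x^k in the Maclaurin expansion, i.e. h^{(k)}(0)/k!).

L = (24 + 64·x) + (-10 - 64·x - 128·x^2)·Dx + (1 + 12·x + 32·x^2)·Dx^2  (order 2).
h: a_k = -1, -6, -18, -52/3, -94/3, 164/15, -4292/45, 81112/315, …
ICs: h(0) = -1, h′(0) = -6.

f: a_k = 1, 2, -2, 4, -10, 28, -84, 264, …
g: a_k = -2, -8, -16, -64/3, -64/3, -256/15, -512/45, -2048/315, …
L₀ := lclm(L_f,L_g); ord L₀ ≤ 1+1.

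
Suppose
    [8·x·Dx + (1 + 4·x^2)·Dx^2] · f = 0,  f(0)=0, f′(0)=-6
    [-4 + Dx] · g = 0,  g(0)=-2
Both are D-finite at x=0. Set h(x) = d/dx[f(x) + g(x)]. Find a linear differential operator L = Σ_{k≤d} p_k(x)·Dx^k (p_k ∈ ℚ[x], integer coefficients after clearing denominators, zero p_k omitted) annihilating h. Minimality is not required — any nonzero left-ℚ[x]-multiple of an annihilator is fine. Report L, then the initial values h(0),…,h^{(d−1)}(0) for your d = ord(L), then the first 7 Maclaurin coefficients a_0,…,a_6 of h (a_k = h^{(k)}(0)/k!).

f: a_k = 0, -6, 0, 8, 0, -96/5, 0, …
g: a_k = -2, -8, -16, -64/3, -64/3, -256/15, -512/45, …
Sum ⇒ L₀ = lclm(L_f,L_g) in ℚ(x)⟨Dx⟩.
h₀' ⇒ L via d/dx closure of L₀.
L = (8 - 32·x - 96·x^2 - 128·x^3) + (-6 - 8·x^2 - 64·x^4)·Dx + (1 + 2·x + 8·x^2 + 8·x^3 + 16·x^4)·Dx^2  (order 2).
h: a_k = -14, -32, -40, -256/3, -544/3, -1024/15, 15232/45, …
ICs: h(0) = -14, h′(0) = -32.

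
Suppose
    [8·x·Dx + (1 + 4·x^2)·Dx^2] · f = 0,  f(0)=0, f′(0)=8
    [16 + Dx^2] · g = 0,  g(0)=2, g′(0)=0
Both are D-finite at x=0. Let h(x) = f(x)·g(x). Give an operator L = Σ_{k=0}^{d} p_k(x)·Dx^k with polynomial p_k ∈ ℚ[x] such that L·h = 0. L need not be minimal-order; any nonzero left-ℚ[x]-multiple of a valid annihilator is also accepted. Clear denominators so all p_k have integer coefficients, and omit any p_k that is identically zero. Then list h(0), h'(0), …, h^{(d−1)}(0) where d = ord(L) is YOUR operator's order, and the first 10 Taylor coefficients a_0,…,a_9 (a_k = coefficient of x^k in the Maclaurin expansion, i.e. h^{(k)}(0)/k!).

L = (2560 + 29696·x^2 + 118784·x^4 + 262144·x^6 + 262144·x^8) + (1536·x + 14336·x^3 + 49152·x^5 + 65536·x^7)·Dx + (240 + 3008·x^2 + 13824·x^4 + 32768·x^6 + 32768·x^8)·Dx^2 + (96·x + 896·x^3 + 3072·x^5 + 4096·x^7)·Dx^3 + (5 + 72·x^2 + 400·x^4 + 1024·x^6 + 1024·x^8)·Dx^4  (order 4).
h: a_k = 0, 16, 0, -448/3, 0, 5888/15, 0, -275456/315, 0, 438272/189, …
ICs: h(0) = 0, h′(0) = 16, h′′(0) = 0, h′′′(0) = -896.

f: a_k = 0, 8, 0, -32/3, 0, 128/5, 0, -512/7, 0, 2048/9, …
g: a_k = 2, 0, -16, 0, 64/3, 0, -512/45, 0, 1024/315, 0, …
f·g: L₀ = L_f ⊗_s L_g, ord ≤ 2·2.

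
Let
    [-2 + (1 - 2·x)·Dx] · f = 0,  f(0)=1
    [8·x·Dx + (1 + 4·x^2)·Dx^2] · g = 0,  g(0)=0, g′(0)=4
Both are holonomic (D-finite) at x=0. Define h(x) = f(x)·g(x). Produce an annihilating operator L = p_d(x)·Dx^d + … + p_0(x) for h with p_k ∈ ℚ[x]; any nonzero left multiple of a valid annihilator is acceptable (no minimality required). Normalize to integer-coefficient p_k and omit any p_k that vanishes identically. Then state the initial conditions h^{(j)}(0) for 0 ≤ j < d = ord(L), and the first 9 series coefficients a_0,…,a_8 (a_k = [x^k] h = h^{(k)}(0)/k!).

L = 16·x + (4 - 8·x + 32·x^2)·Dx + (-1 + 2·x - 4·x^2 + 8·x^3)·Dx^2  (order 2).
h: a_k = 0, 4, 8, 32/3, 64/3, 832/15, 1664/15, 19456/105, 38912/105, …
ICs: h(0) = 0, h′(0) = 4.

f: a_k = 1, 2, 4, 8, 16, 32, 64, 128, 256, …
g: a_k = 0, 4, 0, -16/3, 0, 64/5, 0, -256/7, 0, …
h₀=f·g: eliminate ⇒ L₀, order ≤ 1·2.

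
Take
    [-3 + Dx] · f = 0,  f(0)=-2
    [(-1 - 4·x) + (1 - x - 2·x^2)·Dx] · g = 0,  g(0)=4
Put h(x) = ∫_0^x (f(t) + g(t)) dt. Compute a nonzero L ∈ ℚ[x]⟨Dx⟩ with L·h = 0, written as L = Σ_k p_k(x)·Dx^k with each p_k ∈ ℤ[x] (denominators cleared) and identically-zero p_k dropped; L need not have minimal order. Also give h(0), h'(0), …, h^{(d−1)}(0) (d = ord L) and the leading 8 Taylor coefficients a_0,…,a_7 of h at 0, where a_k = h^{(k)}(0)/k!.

L = (9 + 9·x + 126·x^2 + 72·x^3)·Dx + (3 - 30·x - 51·x^2 + 36·x^3 + 36·x^4)·Dx^2 + (-2 + 9·x + 3·x^2 - 20·x^3 - 12·x^4)·Dx^3  (order 3).
h: a_k = 0, 2, -1, 1, 11/4, 149/20, 533/40, 6799/280, …
ICs: h(0) = 0, h′(0) = 2, h′′(0) = -2.

f: a_k = -2, -6, -9, -9, -27/4, -81/20, -81/40, -243/280, …
g: a_k = 4, 4, 12, 20, 44, 84, 172, 340, …
h₀=f+g: left-lcm gives L₀, ord ≤ 2.
h=∫₀ˣh₀: take L = L₀·Dx.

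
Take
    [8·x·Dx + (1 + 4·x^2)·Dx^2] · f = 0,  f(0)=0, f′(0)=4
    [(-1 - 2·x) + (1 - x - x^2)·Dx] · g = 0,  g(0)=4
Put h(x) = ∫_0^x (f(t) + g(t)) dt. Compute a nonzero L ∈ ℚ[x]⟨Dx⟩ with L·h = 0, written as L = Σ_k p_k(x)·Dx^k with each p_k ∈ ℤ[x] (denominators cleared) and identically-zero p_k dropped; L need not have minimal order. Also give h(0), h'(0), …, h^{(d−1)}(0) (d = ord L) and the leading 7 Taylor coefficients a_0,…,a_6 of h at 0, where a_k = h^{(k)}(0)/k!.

f: a_k = 0, 4, 0, -16/3, 0, 64/5, 0, …
g: a_k = 4, 4, 8, 12, 20, 32, 52, …
Sum ⇒ L₀ = lclm(L_f,L_g) in ℚ(x)⟨Dx⟩.
h=∫₀ˣh₀: take L = L₀·Dx.
L = (16 - 64·x - 400·x^2 - 576·x^3 - 696·x^4 - 96·x^6)·Dx^2 + (-13 - 24·x - 22·x^2 - 204·x^3 - 548·x^4 - 488·x^5 - 48·x^6 - 96·x^7)·Dx^3 + (2 + 5·x + 14·x^2 - 2·x^3 + 13·x^4 - 92·x^5 - 48·x^6 - 16·x^7 - 16·x^8)·Dx^4  (order 4).
h: a_k = 0, 4, 4, 8/3, 5/3, 4, 112/15, …
ICs: h(0) = 0, h′(0) = 4, h′′(0) = 8, h′′′(0) = 16.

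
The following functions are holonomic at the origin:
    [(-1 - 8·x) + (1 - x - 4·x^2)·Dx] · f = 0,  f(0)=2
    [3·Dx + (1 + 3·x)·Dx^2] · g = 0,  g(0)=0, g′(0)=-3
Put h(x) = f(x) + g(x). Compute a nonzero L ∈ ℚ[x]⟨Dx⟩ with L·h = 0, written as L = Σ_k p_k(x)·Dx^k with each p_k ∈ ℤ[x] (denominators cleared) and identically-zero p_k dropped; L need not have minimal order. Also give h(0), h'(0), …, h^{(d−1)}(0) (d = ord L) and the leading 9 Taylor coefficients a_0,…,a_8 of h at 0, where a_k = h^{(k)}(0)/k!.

L = (342 + 2178·x + 6624·x^2 + 6336·x^3 + 6912·x^4)·Dx + (36 + 696·x + 4356·x^2 + 10176·x^3 + 12960·x^4 + 11520·x^5)·Dx^2 + (-13 - 101·x - 191·x^2 + 225·x^3 + 1440·x^4 + 2928·x^5 + 2304·x^6)·Dx^3  (order 3).
h: a_k = 2, -1, 29/2, 9, 313/4, 407/5, 967/2, 3987/7, 25201/8, …
ICs: h(0) = 2, h′(0) = -1, h′′(0) = 29.

f: a_k = 2, 2, 10, 18, 58, 130, 362, 882, 2330, …
g: a_k = 0, -3, 9/2, -9, 81/4, -243/5, 243/2, -2187/7, 6561/8, …
f+g: L₀ = lclm(L_f,L_g), ord ≤ 1+2.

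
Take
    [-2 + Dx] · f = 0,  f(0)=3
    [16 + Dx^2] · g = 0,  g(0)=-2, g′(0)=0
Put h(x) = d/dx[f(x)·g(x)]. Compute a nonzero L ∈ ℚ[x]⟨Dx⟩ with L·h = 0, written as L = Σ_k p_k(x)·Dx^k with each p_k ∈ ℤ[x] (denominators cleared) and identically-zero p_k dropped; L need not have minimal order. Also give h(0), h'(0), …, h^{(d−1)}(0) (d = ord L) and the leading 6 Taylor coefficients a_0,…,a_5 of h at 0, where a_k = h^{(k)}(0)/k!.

f: a_k = 3, 6, 6, 4, 2, 4/5, …
g: a_k = -2, 0, 16, 0, -64/3, 0, …
f·g: L₀ = L_f ⊗_s L_g, ord ≤ 1·2.
h₀' ⇒ L via d/dx closure of L₀.
L = 20 - 4·Dx + Dx^2  (order 2).
h: a_k = -12, 72, 264, 112, -328, -1872/5, …
ICs: h(0) = -12, h′(0) = 72.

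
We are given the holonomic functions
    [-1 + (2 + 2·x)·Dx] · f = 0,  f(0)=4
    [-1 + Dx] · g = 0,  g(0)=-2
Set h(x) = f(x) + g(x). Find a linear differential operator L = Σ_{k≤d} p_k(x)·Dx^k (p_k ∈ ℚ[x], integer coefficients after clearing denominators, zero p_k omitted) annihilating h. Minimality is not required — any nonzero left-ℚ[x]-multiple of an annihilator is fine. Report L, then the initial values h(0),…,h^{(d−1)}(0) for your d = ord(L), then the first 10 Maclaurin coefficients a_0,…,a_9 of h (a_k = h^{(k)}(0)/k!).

f: a_k = 4, 2, -1/2, 1/4, -5/32, 7/64, -21/256, 33/512, -429/8192, 715/16384, …
g: a_k = -2, -2, -1, -1/3, -1/12, -1/60, -1/360, -1/2520, -1/20160, -1/181440, …
h₀=f+g: left-lcm gives L₀, ord ≤ 2.
L = (3 + 2·x) + (-5 - 8·x - 4·x^2)·Dx + (2 + 6·x + 4·x^2)·Dx^2  (order 2).
h: a_k = 2, 0, -3/2, -1/12, -23/96, 89/960, -977/11520, 10331/161280, -135263/2580480, 2026769/46448640, …
ICs: h(0) = 2, h′(0) = 0.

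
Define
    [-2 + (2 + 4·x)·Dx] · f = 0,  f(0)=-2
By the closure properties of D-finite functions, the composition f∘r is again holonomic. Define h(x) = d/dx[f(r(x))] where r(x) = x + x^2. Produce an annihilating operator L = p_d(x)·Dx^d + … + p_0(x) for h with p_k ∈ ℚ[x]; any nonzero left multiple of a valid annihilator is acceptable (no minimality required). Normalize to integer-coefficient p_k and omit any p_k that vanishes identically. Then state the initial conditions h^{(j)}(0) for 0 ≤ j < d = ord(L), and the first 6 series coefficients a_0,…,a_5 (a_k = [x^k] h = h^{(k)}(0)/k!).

f: a_k = -2, -2, 1, -1, 5/4, -7/4, …
Change of var in L_f (x↦r) gives L₀.
h₀' ⇒ L via d/dx closure of L₀.
L = 1 + (-1 - 4·x - 6·x^2 - 4·x^3)·Dx  (order 1).
h: a_k = -2, -2, 3, -3, 5/4, 9/4, …
ICs: h(0) = -2.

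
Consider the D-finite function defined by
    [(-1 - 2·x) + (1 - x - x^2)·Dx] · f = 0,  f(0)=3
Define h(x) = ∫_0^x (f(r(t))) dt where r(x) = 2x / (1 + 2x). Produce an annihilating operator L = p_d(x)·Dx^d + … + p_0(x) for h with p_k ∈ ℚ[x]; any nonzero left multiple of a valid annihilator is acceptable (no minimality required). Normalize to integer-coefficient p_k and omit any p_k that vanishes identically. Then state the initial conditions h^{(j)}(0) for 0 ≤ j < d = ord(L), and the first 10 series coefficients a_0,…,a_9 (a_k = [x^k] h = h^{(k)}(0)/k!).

L = (2 + 12·x)·Dx + (-1 - 4·x + 8·x^3)·Dx^2  (order 2).
h: a_k = 0, 3, 3, 4, 0, 48/5, -16, 384/7, -144, 1280/3, …
ICs: h(0) = 0, h′(0) = 3.

f: a_k = 3, 3, 6, 9, 15, 24, 39, 63, 102, 165, …
Substitute x→r, Dx→(1/r')Dx; clear ⇒ L₀.
h=∫₀ˣh₀: take L = L₀·Dx.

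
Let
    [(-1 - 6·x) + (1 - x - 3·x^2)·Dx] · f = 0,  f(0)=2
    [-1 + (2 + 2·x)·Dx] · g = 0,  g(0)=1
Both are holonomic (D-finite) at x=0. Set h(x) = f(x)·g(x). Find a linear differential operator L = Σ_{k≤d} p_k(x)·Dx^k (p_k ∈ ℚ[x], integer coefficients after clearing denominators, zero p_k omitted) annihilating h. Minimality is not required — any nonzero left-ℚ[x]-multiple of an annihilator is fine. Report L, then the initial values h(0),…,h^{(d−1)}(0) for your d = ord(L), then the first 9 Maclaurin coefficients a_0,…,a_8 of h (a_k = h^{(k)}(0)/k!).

f: a_k = 2, 2, 8, 14, 38, 80, 194, 434, 1016, …
g: a_k = 1, 1/2, -1/8, 1/16, -5/128, 7/256, -21/1024, 33/2048, -429/32768, …
L₀ := L_f ⊗_s L_g (sym. prod.), ord ≤ 1.
L = (3 + 13·x + 9·x^2) + (-2 + 8·x^2 + 6·x^3)·Dx  (order 1).
h: a_k = 2, 3, 35/4, 143/8, 2819/64, 12509/128, 117671/512, 535591/1024, 19865443/16384, …
ICs: h(0) = 2.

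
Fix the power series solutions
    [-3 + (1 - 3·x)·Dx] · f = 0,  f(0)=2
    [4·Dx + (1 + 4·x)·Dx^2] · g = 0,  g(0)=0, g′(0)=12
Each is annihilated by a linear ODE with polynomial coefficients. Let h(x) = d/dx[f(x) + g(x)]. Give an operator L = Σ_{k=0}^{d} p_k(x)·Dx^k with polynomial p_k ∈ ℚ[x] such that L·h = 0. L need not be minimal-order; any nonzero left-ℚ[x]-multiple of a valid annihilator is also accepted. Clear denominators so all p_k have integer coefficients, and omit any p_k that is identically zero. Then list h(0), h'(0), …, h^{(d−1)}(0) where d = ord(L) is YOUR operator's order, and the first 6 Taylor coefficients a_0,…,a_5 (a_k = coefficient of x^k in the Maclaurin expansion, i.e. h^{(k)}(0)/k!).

L = (204 + 144·x) + (11 + 312·x + 288·x^2)·Dx + (-5 - 11·x + 54·x^2 + 72·x^3)·Dx^2  (order 2).
h: a_k = 18, -12, 354, -120, 5502, -3540, …
ICs: h(0) = 18, h′(0) = -12.

f: a_k = 2, 6, 18, 54, 162, 486, …
g: a_k = 0, 12, -24, 64, -192, 3072/5, …
Sum ⇒ L₀ = lclm(L_f,L_g) in ℚ(x)⟨Dx⟩.
Derive L from L₀ (diff closure).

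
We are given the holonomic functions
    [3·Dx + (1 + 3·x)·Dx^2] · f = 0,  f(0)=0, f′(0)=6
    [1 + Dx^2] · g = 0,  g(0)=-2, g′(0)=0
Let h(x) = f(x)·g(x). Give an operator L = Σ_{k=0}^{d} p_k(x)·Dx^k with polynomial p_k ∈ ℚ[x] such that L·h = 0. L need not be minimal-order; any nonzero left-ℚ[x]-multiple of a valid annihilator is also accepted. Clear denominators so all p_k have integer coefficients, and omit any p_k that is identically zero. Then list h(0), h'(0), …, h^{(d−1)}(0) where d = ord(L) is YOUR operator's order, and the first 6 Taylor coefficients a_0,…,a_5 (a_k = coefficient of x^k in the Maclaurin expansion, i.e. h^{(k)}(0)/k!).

f: a_k = 0, 6, -9, 18, -81/2, 486/5, …
g: a_k = -2, 0, 1, 0, -1/12, 0, …
h₀=f·g: eliminate ⇒ L₀, order ≤ 2·2.
L = (-203 - 222·x - 189·x^2 + 432·x^3 + 324·x^4) + (-84 - 108·x + 648·x^2 + 648·x^3)·Dx + (-208 - 228·x - 54·x^2 + 864·x^3 + 648·x^4)·Dx^2 + (-84 - 108·x + 648·x^2 + 648·x^3)·Dx^3 + (-5 - 6·x + 135·x^2 + 432·x^3 + 324·x^4)·Dx^4  (order 4).
h: a_k = 0, -12, 18, -30, 72, -1769/10, …
ICs: h(0) = 0, h′(0) = -12, h′′(0) = 36, h′′′(0) = -180.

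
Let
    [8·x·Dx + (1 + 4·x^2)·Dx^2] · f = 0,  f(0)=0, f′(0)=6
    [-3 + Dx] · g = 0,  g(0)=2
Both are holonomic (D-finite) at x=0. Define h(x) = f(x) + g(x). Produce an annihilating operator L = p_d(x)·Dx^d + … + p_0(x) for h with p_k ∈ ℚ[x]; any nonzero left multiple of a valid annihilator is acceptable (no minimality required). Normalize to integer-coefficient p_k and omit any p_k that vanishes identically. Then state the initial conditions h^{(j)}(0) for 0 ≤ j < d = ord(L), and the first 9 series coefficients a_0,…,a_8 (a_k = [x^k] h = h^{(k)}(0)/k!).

f: a_k = 0, 6, 0, -8, 0, 96/5, 0, -384/7, 0, …
g: a_k = 2, 6, 9, 9, 27/4, 81/20, 81/40, 243/280, 729/2240, …
L₀ := lclm(L_f,L_g); ord L₀ ≤ 2+1.
L = (24 - 72·x - 288·x^2 - 288·x^3)·Dx + (-17 + 24·x^2 - 144·x^4)·Dx^2 + (3 + 8·x + 24·x^2 + 32·x^3 + 48·x^4)·Dx^3  (order 3).
h: a_k = 2, 12, 9, 1, 27/4, 93/4, 81/40, -15117/280, 729/2240, …
ICs: h(0) = 2, h′(0) = 12, h′′(0) = 18.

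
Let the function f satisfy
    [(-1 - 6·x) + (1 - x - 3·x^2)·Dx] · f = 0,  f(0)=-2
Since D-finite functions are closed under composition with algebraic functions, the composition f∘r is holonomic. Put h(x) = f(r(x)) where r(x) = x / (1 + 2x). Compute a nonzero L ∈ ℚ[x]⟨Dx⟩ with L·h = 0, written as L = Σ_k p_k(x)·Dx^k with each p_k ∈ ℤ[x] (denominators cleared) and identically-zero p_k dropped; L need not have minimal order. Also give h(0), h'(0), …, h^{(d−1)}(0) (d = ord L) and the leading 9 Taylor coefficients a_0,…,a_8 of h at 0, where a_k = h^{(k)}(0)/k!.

L = (1 + 8·x) + (-1 - 5·x - 5·x^2 + 2·x^3)·Dx  (order 1).
h: a_k = -2, -2, -4, 10, -34, 112, -370, 1222, -4036, …
ICs: h(0) = -2.

f: a_k = -2, -2, -8, -14, -38, -80, -194, -434, -1016, …
Change of var in L_f (x↦r) gives L₀.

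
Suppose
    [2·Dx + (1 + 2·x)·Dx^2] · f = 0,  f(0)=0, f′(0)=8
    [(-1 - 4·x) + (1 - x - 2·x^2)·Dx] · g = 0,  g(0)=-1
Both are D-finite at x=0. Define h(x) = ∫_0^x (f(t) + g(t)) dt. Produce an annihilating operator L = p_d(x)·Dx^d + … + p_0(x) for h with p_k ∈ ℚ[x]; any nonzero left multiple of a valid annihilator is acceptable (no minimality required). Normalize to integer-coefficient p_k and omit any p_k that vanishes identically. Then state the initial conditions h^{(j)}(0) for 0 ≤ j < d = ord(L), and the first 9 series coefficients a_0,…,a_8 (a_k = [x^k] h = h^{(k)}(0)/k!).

L = (-54 - 228·x - 432·x^2 - 288·x^3 - 192·x^4)·Dx^2 + (-11 - 124·x - 464·x^2 - 704·x^3 - 592·x^4 - 320·x^5)·Dx^3 + (4 + 19·x + 17·x^2 - 42·x^3 - 116·x^4 - 136·x^5 - 64·x^6)·Dx^4  (order 4).
h: a_k = 0, -1, 7/2, -11/3, 17/12, -27/5, 23/30, -257/21, -83/56, …
ICs: h(0) = 0, h′(0) = -1, h′′(0) = 7, h′′′(0) = -22.

f: a_k = 0, 8, -8, 32/3, -16, 128/5, -128/3, 512/7, -128, …
g: a_k = -1, -1, -3, -5, -11, -21, -43, -85, -171, …
Weyl lclm of L_f,L_g ⇒ L₀ (ord ≤ 3).
h=∫h₀ ⇒ L = L₀·Dx.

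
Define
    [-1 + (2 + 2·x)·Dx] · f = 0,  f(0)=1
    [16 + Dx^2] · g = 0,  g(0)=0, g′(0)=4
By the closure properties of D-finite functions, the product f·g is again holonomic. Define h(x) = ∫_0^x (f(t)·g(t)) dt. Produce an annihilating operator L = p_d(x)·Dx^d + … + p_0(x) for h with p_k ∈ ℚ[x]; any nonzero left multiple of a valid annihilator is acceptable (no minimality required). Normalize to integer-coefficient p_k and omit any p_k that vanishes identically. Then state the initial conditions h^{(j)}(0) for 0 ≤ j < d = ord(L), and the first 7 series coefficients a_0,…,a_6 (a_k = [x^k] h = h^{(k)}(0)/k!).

f: a_k = 1, 1/2, -1/8, 1/16, -5/128, 7/256, -21/1024, …
g: a_k = 0, 4, 0, -32/3, 0, 128/15, 0, …
L₀ := L_f ⊗_s L_g (sym. prod.), ord ≤ 2.
Integrate: L := L₀·Dx.
L = (67 + 128·x + 64·x^2)·Dx + (-4 - 4·x)·Dx^2 + (4 + 8·x + 4·x^2)·Dx^3  (order 3).
h: a_k = 0, 0, 2, 2/3, -67/24, -61/60, 4661/2880, …
ICs: h(0) = 0, h′(0) = 0, h′′(0) = 4.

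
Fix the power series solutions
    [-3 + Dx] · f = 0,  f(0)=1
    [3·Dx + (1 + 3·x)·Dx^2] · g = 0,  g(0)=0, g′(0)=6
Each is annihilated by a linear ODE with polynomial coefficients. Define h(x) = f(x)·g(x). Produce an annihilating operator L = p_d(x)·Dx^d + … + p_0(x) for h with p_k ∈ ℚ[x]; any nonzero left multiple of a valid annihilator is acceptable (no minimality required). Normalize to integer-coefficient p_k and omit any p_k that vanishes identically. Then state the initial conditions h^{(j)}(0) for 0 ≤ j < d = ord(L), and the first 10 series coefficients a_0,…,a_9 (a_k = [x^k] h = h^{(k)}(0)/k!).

f: a_k = 1, 3, 9/2, 9/2, 27/8, 81/40, 81/80, 243/560, 729/4480, 243/4480, …
g: a_k = 0, 6, -9, 18, -81/2, 486/5, -243, 4374/7, -6561/4, 4374, …
Product ⇒ symmetric product L₀, ord ≤ 2.
L = 27·x + (-3 - 18·x)·Dx + (1 + 3·x)·Dx^2  (order 2).
h: a_k = 0, 6, 9, 18, 0, 729/20, -567/8, 5589/28, -21141/40, 458541/320, …
ICs: h(0) = 0, h′(0) = 6.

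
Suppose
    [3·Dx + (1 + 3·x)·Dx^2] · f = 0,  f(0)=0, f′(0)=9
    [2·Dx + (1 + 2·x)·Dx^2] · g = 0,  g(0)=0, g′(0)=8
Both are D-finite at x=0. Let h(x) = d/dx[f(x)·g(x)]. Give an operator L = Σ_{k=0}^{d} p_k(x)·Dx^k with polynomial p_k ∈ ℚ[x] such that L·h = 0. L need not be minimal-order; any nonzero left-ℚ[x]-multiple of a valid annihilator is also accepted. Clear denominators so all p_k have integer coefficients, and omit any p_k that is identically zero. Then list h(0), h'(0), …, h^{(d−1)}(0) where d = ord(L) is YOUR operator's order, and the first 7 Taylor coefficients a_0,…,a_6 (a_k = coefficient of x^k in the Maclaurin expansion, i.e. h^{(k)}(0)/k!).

L = (156 + 720·x + 864·x^2) + (310 + 2244·x + 5400·x^2 + 4320·x^3)·Dx + (88 + 860·x + 3132·x^2 + 5040·x^3 + 3024·x^4)·Dx^2 + (5 + 62·x + 305·x^2 + 744·x^3 + 900·x^4 + 432·x^5)·Dx^3  (order 3).
h: a_k = 0, 144, -540, 1680, -4950, 71604/5, -41244, …
ICs: h(0) = 0, h′(0) = 144, h′′(0) = -1080.

f: a_k = 0, 9, -27/2, 27, -243/4, 729/5, -729/2, …
g: a_k = 0, 8, -8, 32/3, -16, 128/5, -128/3, …
h₀=f·g: eliminate ⇒ L₀, order ≤ 2·2.
Differentiate: ansatz ord ≤ ord L₀ ⇒ L.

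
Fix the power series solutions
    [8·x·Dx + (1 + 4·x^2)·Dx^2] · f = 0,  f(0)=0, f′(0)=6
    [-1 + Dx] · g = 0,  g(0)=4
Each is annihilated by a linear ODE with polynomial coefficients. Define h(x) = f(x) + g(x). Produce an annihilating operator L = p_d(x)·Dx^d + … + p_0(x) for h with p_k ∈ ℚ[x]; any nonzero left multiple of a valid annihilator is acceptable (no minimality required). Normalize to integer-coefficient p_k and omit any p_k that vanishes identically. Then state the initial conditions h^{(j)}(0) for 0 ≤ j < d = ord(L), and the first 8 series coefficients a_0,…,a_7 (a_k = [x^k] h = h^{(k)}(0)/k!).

L = (8 - 8·x - 96·x^2 - 32·x^3)·Dx + (-9 + 88·x^2 - 16·x^4)·Dx^2 + (1 + 8·x + 8·x^2 + 32·x^3 + 16·x^4)·Dx^3  (order 3).
h: a_k = 4, 10, 2, -22/3, 1/6, 577/30, 1/180, -69119/1260, …
ICs: h(0) = 4, h′(0) = 10, h′′(0) = 4.

f: a_k = 0, 6, 0, -8, 0, 96/5, 0, -384/7, …
g: a_k = 4, 4, 2, 2/3, 1/6, 1/30, 1/180, 1/1260, …
Weyl lclm of L_f,L_g ⇒ L₀ (ord ≤ 3).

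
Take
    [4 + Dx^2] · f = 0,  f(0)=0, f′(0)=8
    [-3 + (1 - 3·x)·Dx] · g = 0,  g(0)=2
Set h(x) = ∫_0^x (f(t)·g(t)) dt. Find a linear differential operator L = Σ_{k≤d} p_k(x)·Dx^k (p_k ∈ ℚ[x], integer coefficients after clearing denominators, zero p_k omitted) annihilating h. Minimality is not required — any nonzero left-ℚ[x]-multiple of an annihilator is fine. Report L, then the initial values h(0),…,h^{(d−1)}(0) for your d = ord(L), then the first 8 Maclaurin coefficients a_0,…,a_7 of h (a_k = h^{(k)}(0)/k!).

L = (-4 + 12·x)·Dx + 6·Dx^2 + (-1 + 3·x)·Dx^3  (order 3).
h: a_k = 0, 0, 8, 16, 100/3, 80, 9016/45, 2576/5, …
ICs: h(0) = 0, h′(0) = 0, h′′(0) = 16.

f: a_k = 0, 8, 0, -16/3, 0, 16/15, 0, -32/315, …
g: a_k = 2, 6, 18, 54, 162, 486, 1458, 4374, …
f·g: L₀ = L_f ⊗_s L_g, ord ≤ 2·1.
Integrate: L := L₀·Dx.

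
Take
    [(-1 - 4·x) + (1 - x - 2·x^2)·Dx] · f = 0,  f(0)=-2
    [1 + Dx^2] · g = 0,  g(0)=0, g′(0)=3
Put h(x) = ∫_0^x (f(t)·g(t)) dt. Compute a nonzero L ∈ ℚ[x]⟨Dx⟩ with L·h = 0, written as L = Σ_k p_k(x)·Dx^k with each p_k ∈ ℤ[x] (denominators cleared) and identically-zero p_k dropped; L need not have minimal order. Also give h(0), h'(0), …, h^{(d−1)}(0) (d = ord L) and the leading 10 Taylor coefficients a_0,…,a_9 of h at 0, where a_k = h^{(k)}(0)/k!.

f: a_k = -2, -2, -6, -10, -22, -42, -86, -170, -342, -682, …
g: a_k = 0, 3, 0, -1/2, 0, 1/40, 0, -1/1680, 0, 1/120960, …
f·g: L₀ = L_f ⊗_s L_g, ord ≤ 1·2.
h=∫₀ˣh₀: take L = L₀·Dx.
L = (3 + x + 2·x^2)·Dx + (2 + 8·x)·Dx^2 + (-1 + x + 2·x^2)·Dx^3  (order 3).
h: a_k = 0, 0, -3, -2, -17/4, -29/5, -1261/120, -2421/140, -41521/1344, -410969/7560, …
ICs: h(0) = 0, h′(0) = 0, h′′(0) = -6.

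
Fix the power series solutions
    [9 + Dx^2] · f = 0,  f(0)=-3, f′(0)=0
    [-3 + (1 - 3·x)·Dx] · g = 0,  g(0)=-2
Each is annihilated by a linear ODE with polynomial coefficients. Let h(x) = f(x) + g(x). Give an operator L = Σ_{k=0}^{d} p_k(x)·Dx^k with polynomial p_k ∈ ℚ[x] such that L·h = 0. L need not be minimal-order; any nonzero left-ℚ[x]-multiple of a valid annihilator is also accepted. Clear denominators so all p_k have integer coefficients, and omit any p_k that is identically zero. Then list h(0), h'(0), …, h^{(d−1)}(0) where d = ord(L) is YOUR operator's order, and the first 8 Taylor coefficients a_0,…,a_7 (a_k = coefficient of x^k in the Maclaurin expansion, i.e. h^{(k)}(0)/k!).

L = (-63 + 54·x - 81·x^2) + (9 - 45·x + 81·x^2 - 81·x^3)·Dx + (-7 + 6·x - 9·x^2)·Dx^2 + (1 - 5·x + 9·x^2 - 9·x^3)·Dx^3  (order 3).
h: a_k = -5, -6, -9/2, -54, -1377/8, -486, -116397/80, -4374, …
ICs: h(0) = -5, h′(0) = -6, h′′(0) = -9.

f: a_k = -3, 0, 27/2, 0, -81/8, 0, 243/80, 0, …
g: a_k = -2, -6, -18, -54, -162, -486, -1458, -4374, …
L₀ := lclm(L_f,L_g); ord L₀ ≤ 2+1.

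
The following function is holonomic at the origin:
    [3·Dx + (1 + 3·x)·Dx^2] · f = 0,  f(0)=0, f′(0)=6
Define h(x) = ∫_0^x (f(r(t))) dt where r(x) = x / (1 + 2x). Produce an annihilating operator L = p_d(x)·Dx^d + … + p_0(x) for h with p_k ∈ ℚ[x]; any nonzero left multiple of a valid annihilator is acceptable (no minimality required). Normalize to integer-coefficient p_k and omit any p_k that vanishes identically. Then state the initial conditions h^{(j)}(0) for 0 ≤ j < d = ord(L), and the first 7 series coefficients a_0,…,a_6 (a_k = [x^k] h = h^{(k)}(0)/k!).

L = (7 + 20·x)·Dx^2 + (1 + 7·x + 10·x^2)·Dx^3  (order 3).
h: a_k = 0, 0, 3, -7, 39/2, -609/10, 1031/5, …
ICs: h(0) = 0, h′(0) = 0, h′′(0) = 6.

f: a_k = 0, 6, -9, 18, -81/2, 486/5, -243, …
Change of var in L_f (x↦r) gives L₀.
h=∫₀ˣh₀: take L = L₀·Dx.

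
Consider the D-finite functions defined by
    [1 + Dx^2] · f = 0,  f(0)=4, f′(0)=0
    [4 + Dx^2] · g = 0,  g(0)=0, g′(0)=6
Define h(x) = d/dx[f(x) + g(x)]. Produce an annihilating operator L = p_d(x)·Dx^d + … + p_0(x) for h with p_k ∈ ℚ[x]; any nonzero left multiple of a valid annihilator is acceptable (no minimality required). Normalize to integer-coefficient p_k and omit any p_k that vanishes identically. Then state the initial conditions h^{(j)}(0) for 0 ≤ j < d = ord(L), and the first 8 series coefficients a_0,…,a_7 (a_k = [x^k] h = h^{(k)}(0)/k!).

f: a_k = 4, 0, -2, 0, 1/6, 0, -1/180, 0, …
g: a_k = 0, 6, 0, -4, 0, 4/5, 0, -8/105, …
h₀=f+g: left-lcm gives L₀, ord ≤ 4.
Differentiate: ansatz ord ≤ ord L₀ ⇒ L.
L = 4 + 5·Dx^2 + Dx^4  (order 4).
h: a_k = 6, -4, -12, 2/3, 4, -1/30, -8/15, 1/1260, …
ICs: h(0) = 6, h′(0) = -4, h′′(0) = -24, h′′′(0) = 4.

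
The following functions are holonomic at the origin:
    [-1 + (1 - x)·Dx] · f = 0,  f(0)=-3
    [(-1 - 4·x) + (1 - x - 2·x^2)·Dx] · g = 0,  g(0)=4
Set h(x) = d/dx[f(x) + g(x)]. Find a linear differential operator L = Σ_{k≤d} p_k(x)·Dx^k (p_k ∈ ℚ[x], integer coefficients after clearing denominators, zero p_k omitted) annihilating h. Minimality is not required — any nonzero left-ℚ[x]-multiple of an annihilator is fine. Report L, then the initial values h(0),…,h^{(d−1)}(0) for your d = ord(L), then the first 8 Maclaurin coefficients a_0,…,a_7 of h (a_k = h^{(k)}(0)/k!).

L = (-6 - 48·x - 96·x^3 + 24·x^4) + (6 + 18·x - 12·x^2 + 24·x^3 - 90·x^4 + 24·x^5)·Dx + (-1 + 2·x - 5·x^2 + 12·x^3 + 2·x^4 - 14·x^5 + 4·x^6)·Dx^2  (order 2).
h: a_k = 1, 18, 51, 164, 405, 1014, 2359, 5448, …
ICs: h(0) = 1, h′(0) = 18.

f: a_k = -3, -3, -3, -3, -3, -3, -3, -3, …
g: a_k = 4, 4, 12, 20, 44, 84, 172, 340, …
Sum ⇒ L₀ = lclm(L_f,L_g) in ℚ(x)⟨Dx⟩.
h=h₀': d/dx-closure on L₀ ⇒ L.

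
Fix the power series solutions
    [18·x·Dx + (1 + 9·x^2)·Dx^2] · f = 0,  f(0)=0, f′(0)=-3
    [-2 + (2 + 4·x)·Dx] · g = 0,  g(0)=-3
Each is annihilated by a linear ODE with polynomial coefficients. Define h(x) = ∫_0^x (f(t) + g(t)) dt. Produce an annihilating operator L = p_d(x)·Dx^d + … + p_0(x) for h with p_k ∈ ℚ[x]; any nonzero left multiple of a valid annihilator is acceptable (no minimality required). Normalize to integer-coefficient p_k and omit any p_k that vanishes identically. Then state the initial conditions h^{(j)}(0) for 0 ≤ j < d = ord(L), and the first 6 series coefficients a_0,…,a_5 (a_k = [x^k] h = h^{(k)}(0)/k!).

L = (-36 - 180·x + 972·x^2 + 972·x^3)·Dx^2 + (-42 - 144·x + 720·x^2 + 3888·x^3 + 3402·x^4)·Dx^3 + (-2 + 32·x + 108·x^2 + 396·x^3 + 1134·x^4 + 972·x^5)·Dx^4  (order 4).
h: a_k = 0, -3, -3, 1/2, 15/8, 3/8, …
ICs: h(0) = 0, h′(0) = -3, h′′(0) = -6, h′′′(0) = 3.

f: a_k = 0, -3, 0, 9, 0, -243/5, …
g: a_k = -3, -3, 3/2, -3/2, 15/8, -21/8, …
f+g: L₀ = lclm(L_f,L_g), ord ≤ 2+1.
Integrate: L := L₀·Dx.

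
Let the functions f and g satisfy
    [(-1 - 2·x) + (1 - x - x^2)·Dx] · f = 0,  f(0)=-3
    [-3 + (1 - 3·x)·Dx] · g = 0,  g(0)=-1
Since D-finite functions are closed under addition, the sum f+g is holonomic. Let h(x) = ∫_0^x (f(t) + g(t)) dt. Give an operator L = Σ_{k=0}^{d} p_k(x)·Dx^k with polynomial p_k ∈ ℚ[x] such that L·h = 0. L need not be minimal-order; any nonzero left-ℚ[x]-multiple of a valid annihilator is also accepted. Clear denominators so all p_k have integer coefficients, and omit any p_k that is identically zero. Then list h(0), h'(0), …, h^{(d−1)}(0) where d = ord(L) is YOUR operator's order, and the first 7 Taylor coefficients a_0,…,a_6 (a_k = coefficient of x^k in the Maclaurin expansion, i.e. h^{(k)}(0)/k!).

L = (-6 - 36·x + 18·x^2 - 18·x^3)·Dx + (14 - 18·x - 24·x^2 + 18·x^3 - 36·x^4)·Dx^2 + (-2 + 10·x - 15·x^2 + 10·x^3 - 9·x^5)·Dx^3  (order 3).
h: a_k = 0, -4, -3, -5, -9, -96/5, -89/2, …
ICs: h(0) = 0, h′(0) = -4, h′′(0) = -6.

f: a_k = -3, -3, -6, -9, -15, -24, -39, …
g: a_k = -1, -3, -9, -27, -81, -243, -729, …
L₀ := lclm(L_f,L_g); ord L₀ ≤ 1+1.
h=∫h₀ ⇒ L = L₀·Dx.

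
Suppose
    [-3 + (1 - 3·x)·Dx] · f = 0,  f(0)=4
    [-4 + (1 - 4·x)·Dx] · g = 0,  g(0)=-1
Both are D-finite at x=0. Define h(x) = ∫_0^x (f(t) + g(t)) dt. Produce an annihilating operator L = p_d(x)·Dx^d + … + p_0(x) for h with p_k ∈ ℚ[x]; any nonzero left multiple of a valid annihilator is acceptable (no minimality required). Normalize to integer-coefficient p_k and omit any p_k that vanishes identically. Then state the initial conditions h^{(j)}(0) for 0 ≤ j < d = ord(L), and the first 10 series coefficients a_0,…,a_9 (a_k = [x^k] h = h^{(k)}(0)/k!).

L = -24·Dx + (14 - 48·x)·Dx^2 + (-1 + 7·x - 12·x^2)·Dx^3  (order 3).
h: a_k = 0, 3, 4, 20/3, 11, 68/5, -26/3, -1180/7, -1909/2, -39292/9, …
ICs: h(0) = 0, h′(0) = 3, h′′(0) = 8.

f: a_k = 4, 12, 36, 108, 324, 972, 2916, 8748, 26244, 78732, …
g: a_k = -1, -4, -16, -64, -256, -1024, -4096, -16384, -65536, -262144, …
h₀=f+g: left-lcm gives L₀, ord ≤ 2.
∫: right-multiply L₀ by Dx.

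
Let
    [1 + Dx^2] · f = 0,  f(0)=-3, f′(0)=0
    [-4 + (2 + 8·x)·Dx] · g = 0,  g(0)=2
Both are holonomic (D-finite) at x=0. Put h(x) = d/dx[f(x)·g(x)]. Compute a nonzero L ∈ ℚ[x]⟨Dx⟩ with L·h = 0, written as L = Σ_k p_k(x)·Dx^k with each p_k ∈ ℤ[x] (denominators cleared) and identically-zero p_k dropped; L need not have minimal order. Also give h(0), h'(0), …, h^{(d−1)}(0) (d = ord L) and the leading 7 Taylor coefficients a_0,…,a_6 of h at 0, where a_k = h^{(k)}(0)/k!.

L = (-7 + 336·x + 736·x^2 + 256·x^3 + 256·x^4) + (44 + 144·x - 192·x^2 - 256·x^3)·Dx + (13 + 112·x + 288·x^2 + 256·x^3 + 256·x^4)·Dx^2  (order 2).
h: a_k = -12, 30, -54, 215, -1565/2, 56941/20, -630413/60, …
ICs: h(0) = -12, h′(0) = 30.

f: a_k = -3, 0, 3/2, 0, -1/8, 0, 1/240, …
g: a_k = 2, 4, -4, 8, -20, 56, -168, …
h₀=f·g: eliminate ⇒ L₀, order ≤ 2·1.
Differentiate: ansatz ord ≤ ord L₀ ⇒ L.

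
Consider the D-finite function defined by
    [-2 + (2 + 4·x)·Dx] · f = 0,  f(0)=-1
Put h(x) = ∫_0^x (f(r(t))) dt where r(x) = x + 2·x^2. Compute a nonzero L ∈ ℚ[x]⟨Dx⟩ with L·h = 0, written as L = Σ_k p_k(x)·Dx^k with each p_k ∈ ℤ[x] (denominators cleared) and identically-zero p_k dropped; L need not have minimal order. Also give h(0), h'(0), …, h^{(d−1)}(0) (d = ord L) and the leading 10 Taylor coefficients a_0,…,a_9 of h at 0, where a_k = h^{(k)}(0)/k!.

L = (-1 - 4·x)·Dx + (1 + 2·x + 4·x^2)·Dx^2  (order 2).
h: a_k = 0, -1, -1/2, -1/2, 3/8, -3/40, -5/16, 57/112, -21/128, -289/384, …
ICs: h(0) = 0, h′(0) = -1.

f: a_k = -1, -1, 1/2, -1/2, 5/8, -7/8, 21/16, -33/16, 429/128, -715/128, …
Change of var in L_f (x↦r) gives L₀.
∫: right-multiply L₀ by Dx.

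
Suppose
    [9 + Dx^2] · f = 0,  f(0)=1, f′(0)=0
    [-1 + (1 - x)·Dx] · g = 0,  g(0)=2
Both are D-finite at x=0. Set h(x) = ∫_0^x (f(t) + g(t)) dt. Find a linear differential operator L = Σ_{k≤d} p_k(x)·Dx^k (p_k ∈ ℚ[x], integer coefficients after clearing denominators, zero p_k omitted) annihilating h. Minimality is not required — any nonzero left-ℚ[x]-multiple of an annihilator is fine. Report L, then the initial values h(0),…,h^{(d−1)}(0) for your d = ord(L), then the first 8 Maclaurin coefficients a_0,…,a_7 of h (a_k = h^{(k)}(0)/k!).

f: a_k = 1, 0, -9/2, 0, 27/8, 0, -81/80, 0, …
g: a_k = 2, 2, 2, 2, 2, 2, 2, 2, …
L₀ := lclm(L_f,L_g); ord L₀ ≤ 2+1.
h=∫h₀ ⇒ L = L₀·Dx.
L = (-135 + 162·x - 81·x^2)·Dx + (99 - 261·x + 243·x^2 - 81·x^3)·Dx^2 + (-15 + 18·x - 9·x^2)·Dx^3 + (11 - 29·x + 27·x^2 - 9·x^3)·Dx^4  (order 4).
h: a_k = 0, 3, 1, -5/6, 1/2, 43/40, 1/3, 79/560, …
ICs: h(0) = 0, h′(0) = 3, h′′(0) = 2, h′′′(0) = -5.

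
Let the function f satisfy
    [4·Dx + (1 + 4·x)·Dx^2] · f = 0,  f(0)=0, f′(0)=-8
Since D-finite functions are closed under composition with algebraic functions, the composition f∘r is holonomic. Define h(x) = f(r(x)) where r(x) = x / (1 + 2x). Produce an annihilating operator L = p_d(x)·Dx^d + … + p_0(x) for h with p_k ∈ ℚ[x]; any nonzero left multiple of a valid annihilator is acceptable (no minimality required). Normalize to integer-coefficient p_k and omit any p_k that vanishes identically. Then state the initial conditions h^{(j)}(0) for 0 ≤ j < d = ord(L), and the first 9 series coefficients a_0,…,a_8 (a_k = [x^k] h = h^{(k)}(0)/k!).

f: a_k = 0, -8, 16, -128/3, 128, -2048/5, 4096/3, -32768/7, 16384, …
L₀ from L_f via x↦r, Dx↦r'^{-1}Dx.
L = (8 + 24·x)·Dx + (1 + 8·x + 12·x^2)·Dx^2  (order 2).
h: a_k = 0, -8, 32, -416/3, 640, -15488/5, 46592/3, -559616/7, 419840, …
ICs: h(0) = 0, h′(0) = -8.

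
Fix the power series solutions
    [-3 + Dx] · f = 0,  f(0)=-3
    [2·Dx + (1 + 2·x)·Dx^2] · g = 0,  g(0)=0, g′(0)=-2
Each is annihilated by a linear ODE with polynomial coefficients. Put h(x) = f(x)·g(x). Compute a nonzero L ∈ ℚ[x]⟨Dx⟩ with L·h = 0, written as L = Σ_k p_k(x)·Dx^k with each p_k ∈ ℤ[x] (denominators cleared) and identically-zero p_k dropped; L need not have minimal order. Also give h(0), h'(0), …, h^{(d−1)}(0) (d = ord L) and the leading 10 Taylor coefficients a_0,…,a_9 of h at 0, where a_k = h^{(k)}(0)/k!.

f: a_k = -3, -9, -27/2, -27/2, -81/8, -243/40, -243/80, -729/560, -2187/4480, -729/4480, …
g: a_k = 0, -2, 2, -8/3, 4, -32/5, 32/3, -128/7, 32, -512/9, …
L₀ := L_f ⊗_s L_g (sym. prod.), ord ≤ 2.
L = (3 + 18·x) + (-4 - 12·x)·Dx + (1 + 2·x)·Dx^2  (order 2).
h: a_k = 0, 6, 12, 17, 12, 249/20, -1/2, 3411/280, -84/5, 218377/6720, …
ICs: h(0) = 0, h′(0) = 6.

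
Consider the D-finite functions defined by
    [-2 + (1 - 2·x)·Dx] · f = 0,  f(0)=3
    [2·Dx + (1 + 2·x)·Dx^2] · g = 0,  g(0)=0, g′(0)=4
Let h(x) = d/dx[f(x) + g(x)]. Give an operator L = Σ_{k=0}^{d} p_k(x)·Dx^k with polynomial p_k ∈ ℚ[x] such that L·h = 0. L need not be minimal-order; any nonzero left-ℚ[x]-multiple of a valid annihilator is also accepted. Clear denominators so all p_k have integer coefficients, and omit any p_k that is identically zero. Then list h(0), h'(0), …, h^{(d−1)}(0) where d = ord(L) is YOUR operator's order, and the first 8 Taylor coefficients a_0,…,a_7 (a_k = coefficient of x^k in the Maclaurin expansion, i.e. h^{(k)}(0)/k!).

L = (40 + 16·x) + (8 + 64·x + 32·x^2)·Dx + (-3 - 2·x + 12·x^2 + 8·x^3)·Dx^2  (order 2).
h: a_k = 10, 16, 88, 160, 544, 1024, 2944, 5632, …
ICs: h(0) = 10, h′(0) = 16.

f: a_k = 3, 6, 12, 24, 48, 96, 192, 384, …
g: a_k = 0, 4, -4, 16/3, -8, 64/5, -64/3, 256/7, …
Weyl lclm of L_f,L_g ⇒ L₀ (ord ≤ 3).
Differentiate: ansatz ord ≤ ord L₀ ⇒ L.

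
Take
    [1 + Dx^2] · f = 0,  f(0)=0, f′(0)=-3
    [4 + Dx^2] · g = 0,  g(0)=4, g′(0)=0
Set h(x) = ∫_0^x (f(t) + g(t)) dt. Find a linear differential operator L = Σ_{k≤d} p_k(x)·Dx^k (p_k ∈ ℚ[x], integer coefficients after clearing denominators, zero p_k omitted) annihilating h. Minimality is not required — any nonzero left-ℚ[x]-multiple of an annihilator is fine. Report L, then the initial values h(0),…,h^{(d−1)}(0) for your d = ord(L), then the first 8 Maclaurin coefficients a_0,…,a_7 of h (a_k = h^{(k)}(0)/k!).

L = 4·Dx + 5·Dx^3 + Dx^5  (order 5).
h: a_k = 0, 4, -3/2, -8/3, 1/8, 8/15, -1/240, -16/315, …
ICs: h(0) = 0, h′(0) = 4, h′′(0) = -3, h′′′(0) = -16, h′′′′(0) = 3.

f: a_k = 0, -3, 0, 1/2, 0, -1/40, 0, 1/1680, …
g: a_k = 4, 0, -8, 0, 8/3, 0, -16/45, 0, …
f+g: L₀ = lclm(L_f,L_g), ord ≤ 2+2.
∫: right-multiply L₀ by Dx.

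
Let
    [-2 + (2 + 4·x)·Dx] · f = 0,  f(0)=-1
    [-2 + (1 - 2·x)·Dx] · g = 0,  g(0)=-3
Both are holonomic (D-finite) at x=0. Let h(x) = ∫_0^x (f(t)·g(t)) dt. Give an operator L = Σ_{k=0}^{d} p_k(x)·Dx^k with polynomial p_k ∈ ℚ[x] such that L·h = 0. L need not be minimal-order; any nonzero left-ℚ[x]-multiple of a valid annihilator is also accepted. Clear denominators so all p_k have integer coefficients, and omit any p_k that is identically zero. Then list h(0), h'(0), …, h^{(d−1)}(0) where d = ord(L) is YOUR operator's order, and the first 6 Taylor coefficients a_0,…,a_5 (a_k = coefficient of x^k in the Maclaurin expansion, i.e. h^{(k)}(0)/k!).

f: a_k = -1, -1, 1/2, -1/2, 5/8, -7/8, …
g: a_k = -3, -6, -12, -24, -48, -96, …
Product ⇒ symmetric product L₀, ord ≤ 1.
Integrate: L := L₀·Dx.
L = (3 + 2·x)·Dx + (-1 + 4·x^2)·Dx^2  (order 2).
h: a_k = 0, 3, 9/2, 11/2, 69/8, 537/40, …
ICs: h(0) = 0, h′(0) = 3.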